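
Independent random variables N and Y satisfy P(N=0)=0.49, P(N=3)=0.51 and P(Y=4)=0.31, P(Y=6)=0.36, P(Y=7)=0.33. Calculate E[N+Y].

E[N+Y] = Σ_n Σ_y (n+y) · P(N=n)P(Y=y)
 = 4·0.1519 + 6·0.1764 + 7·0.1617 + 7·0.1581 + 9·0.1836 + 10·0.1683
 = 0.6076 + 1.0584 + 1.1319 + 1.1067 + 1.6524 + 1.683
 = 7.24

7.24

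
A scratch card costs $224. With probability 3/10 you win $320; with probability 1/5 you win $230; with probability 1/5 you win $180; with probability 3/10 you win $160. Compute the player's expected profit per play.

2

E[payout] = 320·3/10 + 230·1/5 + 180·1/5 + 160·3/10
 = 96 + 46 + 36 + 48
 = 226
Net = 226 - 224 = 2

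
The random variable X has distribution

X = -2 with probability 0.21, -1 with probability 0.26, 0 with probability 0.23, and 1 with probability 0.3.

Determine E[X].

-0.38

E[X] = Σ x·P(X=x)
 = (-2)·0.21 + (-1)·0.26 + 0·0.23 + 1·0.3
 = (-0.42) + (-0.26) + 0 + 0.3
 = -0.38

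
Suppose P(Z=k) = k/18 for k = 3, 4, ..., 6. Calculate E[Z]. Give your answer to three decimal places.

E[Z] = Σ z·P(Z=z)
 = 3·1/6 + 4·2/9 + 5·5/18 + 6·1/3
 = 1/2 + 8/9 + 25/18 + 2
 = 43/9

4.778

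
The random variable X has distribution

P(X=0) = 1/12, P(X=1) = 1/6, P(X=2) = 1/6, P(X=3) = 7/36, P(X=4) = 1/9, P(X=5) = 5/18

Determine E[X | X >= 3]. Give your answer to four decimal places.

4.1429

P(X >= 3) = 7/36 + 1/9 + 5/18 = 7/12.
E[X | X >= 3] = [3·7/36 + 4·1/9 + 5·5/18] / (7/12)
 = 29/12 / (7/12)
 = 29/7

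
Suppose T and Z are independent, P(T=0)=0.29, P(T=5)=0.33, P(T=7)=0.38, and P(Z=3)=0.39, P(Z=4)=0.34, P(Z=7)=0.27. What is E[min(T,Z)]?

2.96

E[min(T,Z)] = Σ_t Σ_z min(t,z) · P(T=t)P(Z=z)
 = 0·0.1131 + 0·0.0986 + 0·0.0783 + 3·0.1287 + 4·0.1122 + 5·0.0891 + 3·0.1482 + 4·0.1292 + 7·0.1026
 = 0 + 0 + 0 + 0.3861 + 0.4488 + 0.4455 + 0.4446 + 0.5168 + 0.7182
 = 2.96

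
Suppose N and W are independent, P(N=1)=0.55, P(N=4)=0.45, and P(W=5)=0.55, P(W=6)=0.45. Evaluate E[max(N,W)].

E[max(N,W)] = Σ_n Σ_w max(n,w) · P(N=n)P(W=w)
 = 5·0.3025 + 6·0.2475 + 5·0.2475 + 6·0.2025
 = 1.5125 + 1.485 + 1.2375 + 1.215
 = 5.45

5.45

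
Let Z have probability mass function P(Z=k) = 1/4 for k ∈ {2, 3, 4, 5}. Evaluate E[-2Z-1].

E[-2Z-1] = Σ (-2z-1)·P(Z=z)
 = (-5)·1/4 + (-7)·1/4 + (-9)·1/4 + (-11)·1/4
 = (-5/4) + (-7/4) + (-9/4) + (-11/4)
 = -8

-8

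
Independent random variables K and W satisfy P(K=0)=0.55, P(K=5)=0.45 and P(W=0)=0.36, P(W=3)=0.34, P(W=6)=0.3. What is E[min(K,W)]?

1.134

E[min(K,W)] = Σ_k Σ_w min(k,w) · P(K=k)P(W=w)
 = 0·0.198 + 0·0.187 + 0·0.165 + 0·0.162 + 3·0.153 + 5·0.135
 = 0 + 0 + 0 + 0 + 0.459 + 0.675
 = 1.134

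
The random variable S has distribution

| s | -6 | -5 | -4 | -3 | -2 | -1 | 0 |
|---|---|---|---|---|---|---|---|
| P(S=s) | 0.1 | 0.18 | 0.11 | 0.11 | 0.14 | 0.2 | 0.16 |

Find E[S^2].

E[S^2] = Σ s^2·P(S=s)
 = 36·0.1 + 25·0.18 + 16·0.11 + 9·0.11 + 4·0.14 + 1·0.2 + 0·0.16
 = 3.6 + 4.5 + 1.76 + 0.99 + 0.56 + 0.2 + 0
 = 11.61

11.61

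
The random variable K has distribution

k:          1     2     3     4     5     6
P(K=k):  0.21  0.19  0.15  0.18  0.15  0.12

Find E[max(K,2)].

3.44

E[max(K,2)] = Σ max(k,2)·P(K=k)
 = 2·0.21 + 2·0.19 + 3·0.15 + 4·0.18 + 5·0.15 + 6·0.12
 = 0.42 + 0.38 + 0.45 + 0.72 + 0.75 + 0.72
 = 3.44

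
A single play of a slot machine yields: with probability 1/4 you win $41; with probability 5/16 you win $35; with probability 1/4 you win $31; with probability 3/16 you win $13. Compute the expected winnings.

E[payout] = 41·1/4 + 35·5/16 + 31·1/4 + 13·3/16
 = 41/4 + 175/16 + 31/4 + 39/16
 = 251/8

31.375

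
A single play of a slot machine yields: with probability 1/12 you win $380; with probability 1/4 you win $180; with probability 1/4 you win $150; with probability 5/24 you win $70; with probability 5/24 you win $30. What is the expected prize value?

E[payout] = 380·1/12 + 180·1/4 + 150·1/4 + 70·5/24 + 30·5/24
 = 95/3 + 45 + 75/2 + 175/12 + 25/4
 = 135

135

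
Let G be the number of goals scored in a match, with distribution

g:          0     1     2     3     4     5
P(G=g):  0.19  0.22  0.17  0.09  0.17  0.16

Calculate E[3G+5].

11.93

E[3G+5] = Σ (3g+5)·P(G=g)
 = 5·0.19 + 8·0.22 + 11·0.17 + 14·0.09 + 17·0.17 + 20·0.16
 = 0.95 + 1.76 + 1.87 + 1.26 + 2.89 + 3.2
 = 11.93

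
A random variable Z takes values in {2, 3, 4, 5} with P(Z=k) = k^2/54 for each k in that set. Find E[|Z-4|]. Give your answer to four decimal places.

0.7778

E[|Z-4|] = Σ |z-4|·P(Z=z)
 = 2·2/27 + 1·1/6 + 0·8/27 + 1·25/54
 = 4/27 + 1/6 + 0 + 25/54
 = 7/9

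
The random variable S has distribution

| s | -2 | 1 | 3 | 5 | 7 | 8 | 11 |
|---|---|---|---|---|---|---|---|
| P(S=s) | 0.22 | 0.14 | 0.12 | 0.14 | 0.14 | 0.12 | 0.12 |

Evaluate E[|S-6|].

E[|S-6|] = Σ |s-6|·P(S=s)
 = 8·0.22 + 5·0.14 + 3·0.12 + 1·0.14 + 1·0.14 + 2·0.12 + 5·0.12
 = 1.76 + 0.7 + 0.36 + 0.14 + 0.14 + 0.24 + 0.6
 = 3.94

3.94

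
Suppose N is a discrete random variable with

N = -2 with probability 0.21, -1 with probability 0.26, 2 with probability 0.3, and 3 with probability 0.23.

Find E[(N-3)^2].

E[(N-3)^2] = Σ (n-3)^2·P(N=n)
 = 25·0.21 + 16·0.26 + 1·0.3 + 0·0.23
 = 5.25 + 4.16 + 0.3 + 0
 = 9.71

9.71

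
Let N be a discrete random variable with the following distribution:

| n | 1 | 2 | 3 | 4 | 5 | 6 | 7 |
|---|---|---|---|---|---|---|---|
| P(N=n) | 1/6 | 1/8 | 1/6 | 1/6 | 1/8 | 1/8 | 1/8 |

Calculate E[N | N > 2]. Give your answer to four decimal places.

4.8235

P(N > 2) = 1/6 + 1/6 + 1/8 + 1/8 + 1/8 = 17/24.
E[N | N > 2] = [3·1/6 + 4·1/6 + 5·1/8 + 6·1/8 + 7·1/8] / (17/24)
 = 41/12 / (17/24)
 = 82/17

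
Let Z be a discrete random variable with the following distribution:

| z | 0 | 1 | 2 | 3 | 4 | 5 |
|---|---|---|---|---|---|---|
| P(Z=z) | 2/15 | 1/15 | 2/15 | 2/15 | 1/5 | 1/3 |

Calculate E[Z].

3.2

E[Z] = Σ z·P(Z=z)
 = 0·2/15 + 1·1/15 + 2·2/15 + 3·2/15 + 4·1/5 + 5·1/3
 = 0 + 1/15 + 4/15 + 2/5 + 4/5 + 5/3
 = 16/5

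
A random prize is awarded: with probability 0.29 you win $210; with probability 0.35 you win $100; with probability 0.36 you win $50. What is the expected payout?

E[payout] = 210·0.29 + 100·0.35 + 50·0.36
 = 60.9 + 35 + 18
 = 113.9

113.9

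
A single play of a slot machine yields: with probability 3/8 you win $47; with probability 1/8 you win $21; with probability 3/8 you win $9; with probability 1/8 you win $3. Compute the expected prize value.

E[payout] = 47·3/8 + 21·1/8 + 9·3/8 + 3·1/8
 = 141/8 + 21/8 + 27/8 + 3/8
 = 24

24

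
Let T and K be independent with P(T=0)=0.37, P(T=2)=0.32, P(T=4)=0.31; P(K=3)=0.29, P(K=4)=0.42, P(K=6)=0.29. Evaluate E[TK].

E[TK] = Σ_t Σ_k tk · P(T=t)P(K=k)
 = 0·0.1073 + 0·0.1554 + 0·0.1073 + 6·0.0928 + 8·0.1344 + 12·0.0928 + 12·0.0899 + 16·0.1302 + 24·0.0899
 = 0 + 0 + 0 + 0.5568 + 1.0752 + 1.1136 + 1.0788 + 2.0832 + 2.1576
 = 8.0652

8.0652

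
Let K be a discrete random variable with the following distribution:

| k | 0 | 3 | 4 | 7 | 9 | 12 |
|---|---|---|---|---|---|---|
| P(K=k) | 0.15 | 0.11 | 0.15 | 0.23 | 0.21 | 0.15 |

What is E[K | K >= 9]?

10.25

P(K >= 9) = 0.21 + 0.15 = 0.36.
E[K | K >= 9] = [9·0.21 + 12·0.15] / 0.36
 = 3.69 / 0.36
 = 41/4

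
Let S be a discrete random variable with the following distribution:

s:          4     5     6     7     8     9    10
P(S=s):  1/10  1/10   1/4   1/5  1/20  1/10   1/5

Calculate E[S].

7.1

E[S] = Σ s·P(S=s)
 = 4·1/10 + 5·1/10 + 6·1/4 + 7·1/5 + 8·1/20 + 9·1/10 + 10·1/5
 = 2/5 + 1/2 + 3/2 + 7/5 + 2/5 + 9/10 + 2
 = 71/10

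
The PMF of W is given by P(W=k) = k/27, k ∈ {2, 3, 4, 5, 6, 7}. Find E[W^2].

E[W^2] = Σ w^2·P(W=w)
 = 4·2/27 + 9·1/9 + 16·4/27 + 25·5/27 + 36·2/9 + 49·7/27
 = 8/27 + 1 + 64/27 + 125/27 + 8 + 343/27
 = 29

29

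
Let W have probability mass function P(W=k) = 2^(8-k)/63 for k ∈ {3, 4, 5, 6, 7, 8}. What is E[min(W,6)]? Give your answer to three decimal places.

E[min(W,6)] = Σ min(w,6)·P(W=w)
 = 3·32/63 + 4·16/63 + 5·8/63 + 6·4/63 + 6·2/63 + 6·1/63
 = 32/21 + 64/63 + 40/63 + 8/21 + 4/21 + 2/21
 = 242/63

3.841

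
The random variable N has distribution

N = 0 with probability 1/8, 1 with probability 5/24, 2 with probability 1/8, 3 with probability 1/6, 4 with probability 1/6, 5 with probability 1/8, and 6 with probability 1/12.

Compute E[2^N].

14.375

E[2^N] = Σ 2^n·P(N=n)
 = 1·1/8 + 2·5/24 + 4·1/8 + 8·1/6 + 16·1/6 + 32·1/8 + 64·1/12
 = 1/8 + 5/12 + 1/2 + 4/3 + 8/3 + 4 + 16/3
 = 115/8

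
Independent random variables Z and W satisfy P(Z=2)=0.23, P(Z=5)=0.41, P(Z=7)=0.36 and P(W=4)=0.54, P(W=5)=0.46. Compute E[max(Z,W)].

5.5958

E[max(Z,W)] = Σ_z Σ_w max(z,w) · P(Z=z)P(W=w)
 = 4·0.1242 + 5·0.1058 + 5·0.2214 + 5·0.1886 + 7·0.1944 + 7·0.1656
 = 0.4968 + 0.529 + 1.107 + 0.943 + 1.3608 + 1.1592
 = 5.5958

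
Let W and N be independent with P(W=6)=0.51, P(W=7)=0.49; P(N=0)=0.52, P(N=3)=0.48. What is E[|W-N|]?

5.05

E[|W-N|] = Σ_w Σ_n |w-n| · P(W=w)P(N=n)
 = 6·0.2652 + 3·0.2448 + 7·0.2548 + 4·0.2352
 = 1.5912 + 0.7344 + 1.7836 + 0.9408
 = 5.05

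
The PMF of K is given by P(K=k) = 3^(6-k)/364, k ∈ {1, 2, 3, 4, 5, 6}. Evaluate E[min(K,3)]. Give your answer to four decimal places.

1.4423

E[min(K,3)] = Σ min(k,3)·P(K=k)
 = 1·243/364 + 2·81/364 + 3·27/364 + 3·9/364 + 3·3/364 + 3·1/364
 = 243/364 + 81/182 + 81/364 + 27/364 + 9/364 + 3/364
 = 75/52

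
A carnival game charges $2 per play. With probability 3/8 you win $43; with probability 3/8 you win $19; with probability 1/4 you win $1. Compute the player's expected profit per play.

21.5

E[payout] = 43·3/8 + 19·3/8 + 1·1/4
 = 129/8 + 57/8 + 1/4
 = 47/2
Net = 47/2 - 2 = 43/2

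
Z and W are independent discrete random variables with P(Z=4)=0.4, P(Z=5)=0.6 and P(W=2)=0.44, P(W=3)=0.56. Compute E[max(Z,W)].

4.6

E[max(Z,W)] = Σ_z Σ_w max(z,w) · P(Z=z)P(W=w)
 = 4·0.176 + 4·0.224 + 5·0.264 + 5·0.336
 = 0.704 + 0.896 + 1.32 + 1.68
 = 4.6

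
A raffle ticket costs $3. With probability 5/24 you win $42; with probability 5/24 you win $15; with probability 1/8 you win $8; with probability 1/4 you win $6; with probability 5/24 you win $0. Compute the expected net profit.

11.375

E[payout] = 42·5/24 + 15·5/24 + 8·1/8 + 6·1/4 + 0·5/24
 = 35/4 + 25/8 + 1 + 3/2 + 0
 = 115/8
Net = 115/8 - 3 = 91/8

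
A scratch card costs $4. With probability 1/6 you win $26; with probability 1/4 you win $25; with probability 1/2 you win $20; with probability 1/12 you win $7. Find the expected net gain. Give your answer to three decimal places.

17.167

E[payout] = 26·1/6 + 25·1/4 + 20·1/2 + 7·1/12
 = 13/3 + 25/4 + 10 + 7/12
 = 127/6
Net = 127/6 - 4 = 103/6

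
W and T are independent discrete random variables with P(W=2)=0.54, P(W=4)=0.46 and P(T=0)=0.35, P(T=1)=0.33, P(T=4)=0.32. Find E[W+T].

E[W+T] = Σ_w Σ_t (w+t) · P(W=w)P(T=t)
 = 2·0.189 + 3·0.1782 + 6·0.1728 + 4·0.161 + 5·0.1518 + 8·0.1472
 = 0.378 + 0.5346 + 1.0368 + 0.644 + 0.759 + 1.1776
 = 4.53

4.53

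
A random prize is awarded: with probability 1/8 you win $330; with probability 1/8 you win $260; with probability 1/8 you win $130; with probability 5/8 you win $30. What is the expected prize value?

108.75

E[payout] = 330·1/8 + 260·1/8 + 130·1/8 + 30·5/8
 = 165/4 + 65/2 + 65/4 + 75/4
 = 435/4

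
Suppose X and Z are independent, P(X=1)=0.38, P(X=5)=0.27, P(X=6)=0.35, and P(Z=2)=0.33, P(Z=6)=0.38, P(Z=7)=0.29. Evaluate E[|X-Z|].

E[|X-Z|] = Σ_x Σ_z |x-z| · P(X=x)P(Z=z)
 = 1·0.1254 + 5·0.1444 + 6·0.1102 + 3·0.0891 + 1·0.1026 + 2·0.0783 + 4·0.1155 + 0·0.133 + 1·0.1015
 = 0.1254 + 0.722 + 0.6612 + 0.2673 + 0.1026 + 0.1566 + 0.462 + 0 + 0.1015
 = 2.5986

2.5986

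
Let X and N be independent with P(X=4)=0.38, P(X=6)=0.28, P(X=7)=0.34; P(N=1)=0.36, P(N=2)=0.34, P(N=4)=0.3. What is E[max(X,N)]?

E[max(X,N)] = Σ_x Σ_n max(x,n) · P(X=x)P(N=n)
 = 4·0.1368 + 4·0.1292 + 4·0.114 + 6·0.1008 + 6·0.0952 + 6·0.084 + 7·0.1224 + 7·0.1156 + 7·0.102
 = 0.5472 + 0.5168 + 0.456 + 0.6048 + 0.5712 + 0.504 + 0.8568 + 0.8092 + 0.714
 = 5.58

5.58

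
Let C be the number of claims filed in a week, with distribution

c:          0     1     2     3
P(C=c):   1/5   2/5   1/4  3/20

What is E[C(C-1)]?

E[C(C-1)] = Σ c(c-1)·P(C=c)
 = 0·1/5 + 0·2/5 + 2·1/4 + 6·3/20
 = 0 + 0 + 1/2 + 9/10
 = 7/5

1.4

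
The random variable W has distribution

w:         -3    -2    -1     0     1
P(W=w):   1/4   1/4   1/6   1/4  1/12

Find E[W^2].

3.5

E[W^2] = Σ w^2·P(W=w)
 = 9·1/4 + 4·1/4 + 1·1/6 + 0·1/4 + 1·1/12
 = 9/4 + 1 + 1/6 + 0 + 1/12
 = 7/2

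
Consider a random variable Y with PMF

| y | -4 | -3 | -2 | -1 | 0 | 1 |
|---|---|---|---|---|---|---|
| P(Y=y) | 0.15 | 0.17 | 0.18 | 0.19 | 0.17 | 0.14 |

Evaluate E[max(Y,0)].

0.14

E[max(Y,0)] = Σ max(y,0)·P(Y=y)
 = 0·0.15 + 0·0.17 + 0·0.18 + 0·0.19 + 0·0.17 + 1·0.14
 = 0 + 0 + 0 + 0 + 0 + 0.14
 = 0.14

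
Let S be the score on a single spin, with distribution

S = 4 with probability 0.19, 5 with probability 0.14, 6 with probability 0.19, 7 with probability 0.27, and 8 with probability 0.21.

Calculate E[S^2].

E[S^2] = Σ s^2·P(S=s)
 = 16·0.19 + 25·0.14 + 36·0.19 + 49·0.27 + 64·0.21
 = 3.04 + 3.5 + 6.84 + 13.23 + 13.44
 = 40.05

40.05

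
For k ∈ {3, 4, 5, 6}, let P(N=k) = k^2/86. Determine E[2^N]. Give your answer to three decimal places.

E[2^N] = Σ 2^n·P(N=n)
 = 8·9/86 + 16·8/43 + 32·25/86 + 64·18/43
 = 36/43 + 128/43 + 400/43 + 1152/43
 = 1716/43

39.907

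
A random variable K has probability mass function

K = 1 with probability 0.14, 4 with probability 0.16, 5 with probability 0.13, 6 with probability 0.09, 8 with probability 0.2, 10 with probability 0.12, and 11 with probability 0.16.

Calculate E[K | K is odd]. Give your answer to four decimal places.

P(K is odd) = 0.14 + 0.13 + 0.16 = 0.43.
E[K | K is odd] = [1·0.14 + 5·0.13 + 11·0.16] / 0.43
 = 2.55 / 0.43
 = 255/43

5.9302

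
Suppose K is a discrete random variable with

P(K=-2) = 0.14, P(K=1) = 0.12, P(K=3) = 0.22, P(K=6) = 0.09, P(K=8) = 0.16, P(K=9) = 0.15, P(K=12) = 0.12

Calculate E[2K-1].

E[2K-1] = Σ (2k-1)·P(K=k)
 = (-5)·0.14 + 1·0.12 + 5·0.22 + 11·0.09 + 15·0.16 + 17·0.15 + 23·0.12
 = (-0.7) + 0.12 + 1.1 + 0.99 + 2.4 + 2.55 + 2.76
 = 9.22

9.22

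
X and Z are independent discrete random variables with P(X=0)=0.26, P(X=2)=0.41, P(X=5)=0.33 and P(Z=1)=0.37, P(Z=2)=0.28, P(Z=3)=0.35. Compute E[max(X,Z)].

3.1283

E[max(X,Z)] = Σ_x Σ_z max(x,z) · P(X=x)P(Z=z)
 = 1·0.0962 + 2·0.0728 + 3·0.091 + 2·0.1517 + 2·0.1148 + 3·0.1435 + 5·0.1221 + 5·0.0924 + 5·0.1155
 = 0.0962 + 0.1456 + 0.273 + 0.3034 + 0.2296 + 0.4305 + 0.6105 + 0.462 + 0.5775
 = 3.1283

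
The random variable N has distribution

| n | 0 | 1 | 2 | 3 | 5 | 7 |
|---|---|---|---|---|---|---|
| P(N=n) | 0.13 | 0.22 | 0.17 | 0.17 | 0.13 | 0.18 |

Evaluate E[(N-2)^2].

E[(N-2)^2] = Σ (n-2)^2·P(N=n)
 = 4·0.13 + 1·0.22 + 0·0.17 + 1·0.17 + 9·0.13 + 25·0.18
 = 0.52 + 0.22 + 0 + 0.17 + 1.17 + 4.5
 = 6.58

6.58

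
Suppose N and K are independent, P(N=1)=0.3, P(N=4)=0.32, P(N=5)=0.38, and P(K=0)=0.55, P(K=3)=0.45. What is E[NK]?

E[NK] = Σ_n Σ_k nk · P(N=n)P(K=k)
 = 0·0.165 + 3·0.135 + 0·0.176 + 12·0.144 + 0·0.209 + 15·0.171
 = 0 + 0.405 + 0 + 1.728 + 0 + 2.565
 = 4.698

4.698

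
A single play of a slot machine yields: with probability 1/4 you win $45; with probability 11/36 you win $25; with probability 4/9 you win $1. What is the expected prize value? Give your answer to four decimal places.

19.3333

E[payout] = 45·1/4 + 25·11/36 + 1·4/9
 = 45/4 + 275/36 + 4/9
 = 58/3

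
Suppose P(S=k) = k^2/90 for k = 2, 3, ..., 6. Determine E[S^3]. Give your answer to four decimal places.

E[S^3] = Σ s^3·P(S=s)
 = 8·2/45 + 27·1/10 + 64·8/45 + 125·5/18 + 216·2/5
 = 16/45 + 27/10 + 512/45 + 625/18 + 432/5
 = 1220/9

135.5556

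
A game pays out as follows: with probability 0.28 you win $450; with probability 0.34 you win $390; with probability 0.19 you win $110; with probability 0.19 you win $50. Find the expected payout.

E[payout] = 450·0.28 + 390·0.34 + 110·0.19 + 50·0.19
 = 126 + 132.6 + 20.9 + 9.5
 = 289

289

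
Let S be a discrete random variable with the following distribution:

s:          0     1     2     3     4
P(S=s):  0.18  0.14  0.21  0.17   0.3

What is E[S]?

E[S] = Σ s·P(S=s)
 = 0·0.18 + 1·0.14 + 2·0.21 + 3·0.17 + 4·0.3
 = 0 + 0.14 + 0.42 + 0.51 + 1.2
 = 2.27

2.27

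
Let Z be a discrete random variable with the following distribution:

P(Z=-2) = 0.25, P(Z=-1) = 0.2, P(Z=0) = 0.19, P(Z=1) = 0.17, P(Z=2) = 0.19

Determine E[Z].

-0.15

E[Z] = Σ z·P(Z=z)
 = (-2)·0.25 + (-1)·0.2 + 0·0.19 + 1·0.17 + 2·0.19
 = (-0.5) + (-0.2) + 0 + 0.17 + 0.38
 = -0.15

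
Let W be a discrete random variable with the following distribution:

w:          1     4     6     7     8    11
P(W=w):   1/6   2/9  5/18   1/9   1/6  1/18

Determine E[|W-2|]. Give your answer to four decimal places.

E[|W-2|] = Σ |w-2|·P(W=w)
 = 1·1/6 + 2·2/9 + 4·5/18 + 5·1/9 + 6·1/6 + 9·1/18
 = 1/6 + 4/9 + 10/9 + 5/9 + 1 + 1/2
 = 34/9

3.7778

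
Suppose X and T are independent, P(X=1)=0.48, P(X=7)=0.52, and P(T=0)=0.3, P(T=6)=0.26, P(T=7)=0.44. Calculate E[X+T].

E[X+T] = Σ_x Σ_t (x+t) · P(X=x)P(T=t)
 = 1·0.144 + 7·0.1248 + 8·0.2112 + 7·0.156 + 13·0.1352 + 14·0.2288
 = 0.144 + 0.8736 + 1.6896 + 1.092 + 1.7576 + 3.2032
 = 8.76

8.76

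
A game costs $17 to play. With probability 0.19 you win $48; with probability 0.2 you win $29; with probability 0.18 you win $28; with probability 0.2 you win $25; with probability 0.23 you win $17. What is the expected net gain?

11.87

E[payout] = 48·0.19 + 29·0.2 + 28·0.18 + 25·0.2 + 17·0.23
 = 9.12 + 5.8 + 5.04 + 5 + 3.91
 = 28.87
Net = 28.87 - 17 = 11.87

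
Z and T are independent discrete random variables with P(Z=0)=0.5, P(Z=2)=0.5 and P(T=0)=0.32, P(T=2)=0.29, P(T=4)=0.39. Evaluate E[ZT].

2.14

E[ZT] = Σ_z Σ_t zt · P(Z=z)P(T=t)
 = 0·0.16 + 0·0.145 + 0·0.195 + 0·0.16 + 4·0.145 + 8·0.195
 = 0 + 0 + 0 + 0 + 0.58 + 1.56
 = 2.14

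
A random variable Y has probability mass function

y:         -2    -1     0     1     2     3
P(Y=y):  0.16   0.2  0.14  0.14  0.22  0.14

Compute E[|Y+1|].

E[|Y+1|] = Σ |y+1|·P(Y=y)
 = 1·0.16 + 0·0.2 + 1·0.14 + 2·0.14 + 3·0.22 + 4·0.14
 = 0.16 + 0 + 0.14 + 0.28 + 0.66 + 0.56
 = 1.8

1.8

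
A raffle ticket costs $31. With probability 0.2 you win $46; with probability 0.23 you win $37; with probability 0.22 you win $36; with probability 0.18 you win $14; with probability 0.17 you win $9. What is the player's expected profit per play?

E[payout] = 46·0.2 + 37·0.23 + 36·0.22 + 14·0.18 + 9·0.17
 = 9.2 + 8.51 + 7.92 + 2.52 + 1.53
 = 29.68
Net = 29.68 - 31 = -1.32

-1.32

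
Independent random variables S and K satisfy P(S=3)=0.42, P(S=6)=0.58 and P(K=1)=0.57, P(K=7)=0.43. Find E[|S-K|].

3.1036

E[|S-K|] = Σ_s Σ_k |s-k| · P(S=s)P(K=k)
 = 2·0.2394 + 4·0.1806 + 5·0.3306 + 1·0.2494
 = 0.4788 + 0.7224 + 1.653 + 0.2494
 = 3.1036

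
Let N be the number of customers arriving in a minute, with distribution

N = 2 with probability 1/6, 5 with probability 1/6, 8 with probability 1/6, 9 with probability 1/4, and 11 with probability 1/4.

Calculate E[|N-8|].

E[|N-8|] = Σ |n-8|·P(N=n)
 = 6·1/6 + 3·1/6 + 0·1/6 + 1·1/4 + 3·1/4
 = 1 + 1/2 + 0 + 1/4 + 3/4
 = 5/2

2.5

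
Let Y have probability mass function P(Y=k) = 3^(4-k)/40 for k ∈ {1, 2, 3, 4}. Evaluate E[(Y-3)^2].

E[(Y-3)^2] = Σ (y-3)^2·P(Y=y)
 = 4·27/40 + 1·9/40 + 0·3/40 + 1·1/40
 = 27/10 + 9/40 + 0 + 1/40
 = 59/20

2.95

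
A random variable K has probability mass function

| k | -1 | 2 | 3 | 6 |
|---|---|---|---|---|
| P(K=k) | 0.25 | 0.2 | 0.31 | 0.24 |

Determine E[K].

E[K] = Σ k·P(K=k)
 = (-1)·0.25 + 2·0.2 + 3·0.31 + 6·0.24
 = (-0.25) + 0.4 + 0.93 + 1.44
 = 2.52

2.52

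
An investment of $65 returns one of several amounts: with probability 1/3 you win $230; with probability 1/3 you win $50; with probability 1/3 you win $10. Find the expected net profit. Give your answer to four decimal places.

31.6667

E[payout] = 230·1/3 + 50·1/3 + 10·1/3
 = 230/3 + 50/3 + 10/3
 = 290/3
Net = 290/3 - 65 = 95/3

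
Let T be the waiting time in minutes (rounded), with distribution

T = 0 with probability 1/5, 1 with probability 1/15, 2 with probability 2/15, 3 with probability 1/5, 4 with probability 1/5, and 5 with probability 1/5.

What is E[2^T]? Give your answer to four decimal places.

E[2^T] = Σ 2^t·P(T=t)
 = 1·1/5 + 2·1/15 + 4·2/15 + 8·1/5 + 16·1/5 + 32·1/5
 = 1/5 + 2/15 + 8/15 + 8/5 + 16/5 + 32/5
 = 181/15

12.0667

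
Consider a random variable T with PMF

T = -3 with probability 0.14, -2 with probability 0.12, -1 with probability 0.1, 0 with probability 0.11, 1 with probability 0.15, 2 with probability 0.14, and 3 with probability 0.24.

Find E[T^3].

2.91

E[T^3] = Σ t^3·P(T=t)
 = (-27)·0.14 + (-8)·0.12 + (-1)·0.1 + 0·0.11 + 1·0.15 + 8·0.14 + 27·0.24
 = (-3.78) + (-0.96) + (-0.1) + 0 + 0.15 + 1.12 + 6.48
 = 2.91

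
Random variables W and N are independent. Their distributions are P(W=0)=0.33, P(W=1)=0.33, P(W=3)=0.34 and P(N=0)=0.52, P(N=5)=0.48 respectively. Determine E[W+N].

3.75

E[W+N] = Σ_w Σ_n (w+n) · P(W=w)P(N=n)
 = 0·0.1716 + 5·0.1584 + 1·0.1716 + 6·0.1584 + 3·0.1768 + 8·0.1632
 = 0 + 0.792 + 0.1716 + 0.9504 + 0.5304 + 1.3056
 = 3.75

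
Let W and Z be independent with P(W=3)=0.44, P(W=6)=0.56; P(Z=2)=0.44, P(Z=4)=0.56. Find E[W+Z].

7.8

E[W+Z] = Σ_w Σ_z (w+z) · P(W=w)P(Z=z)
 = 5·0.1936 + 7·0.2464 + 8·0.2464 + 10·0.3136
 = 0.968 + 1.7248 + 1.9712 + 3.136
 = 7.8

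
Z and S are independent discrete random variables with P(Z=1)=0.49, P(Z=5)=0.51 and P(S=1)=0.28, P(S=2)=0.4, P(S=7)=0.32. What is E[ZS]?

10.0928

E[ZS] = Σ_z Σ_s zs · P(Z=z)P(S=s)
 = 1·0.1372 + 2·0.196 + 7·0.1568 + 5·0.1428 + 10·0.204 + 35·0.1632
 = 0.1372 + 0.392 + 1.0976 + 0.714 + 2.04 + 5.712
 = 10.0928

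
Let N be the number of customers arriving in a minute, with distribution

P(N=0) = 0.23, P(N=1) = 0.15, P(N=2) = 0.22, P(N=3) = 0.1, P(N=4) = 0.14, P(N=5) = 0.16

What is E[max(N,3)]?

E[max(N,3)] = Σ max(n,3)·P(N=n)
 = 3·0.23 + 3·0.15 + 3·0.22 + 3·0.1 + 4·0.14 + 5·0.16
 = 0.69 + 0.45 + 0.66 + 0.3 + 0.56 + 0.8
 = 3.46

3.46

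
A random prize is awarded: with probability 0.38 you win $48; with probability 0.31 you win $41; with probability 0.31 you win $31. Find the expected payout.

40.56

E[payout] = 48·0.38 + 41·0.31 + 31·0.31
 = 18.24 + 12.71 + 9.61
 = 40.56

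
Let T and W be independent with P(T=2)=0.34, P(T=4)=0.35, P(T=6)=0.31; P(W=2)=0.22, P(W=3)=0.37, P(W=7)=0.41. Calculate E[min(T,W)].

3.0396

E[min(T,W)] = Σ_t Σ_w min(t,w) · P(T=t)P(W=w)
 = 2·0.0748 + 2·0.1258 + 2·0.1394 + 2·0.077 + 3·0.1295 + 4·0.1435 + 2·0.0682 + 3·0.1147 + 6·0.1271
 = 0.1496 + 0.2516 + 0.2788 + 0.154 + 0.3885 + 0.574 + 0.1364 + 0.3441 + 0.7626
 = 3.0396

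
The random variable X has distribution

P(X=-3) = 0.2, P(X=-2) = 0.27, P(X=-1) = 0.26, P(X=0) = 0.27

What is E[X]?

E[X] = Σ x·P(X=x)
 = (-3)·0.2 + (-2)·0.27 + (-1)·0.26 + 0·0.27
 = (-0.6) + (-0.54) + (-0.26) + 0
 = -1.4

-1.4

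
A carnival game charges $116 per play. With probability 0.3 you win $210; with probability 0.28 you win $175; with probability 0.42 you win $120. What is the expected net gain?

E[payout] = 210·0.3 + 175·0.28 + 120·0.42
 = 63 + 49 + 50.4
 = 162.4
Net = 162.4 - 116 = 46.4

46.4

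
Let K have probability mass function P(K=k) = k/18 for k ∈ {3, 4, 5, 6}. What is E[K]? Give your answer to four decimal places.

4.7778

E[K] = Σ k·P(K=k)
 = 3·1/6 + 4·2/9 + 5·5/18 + 6·1/3
 = 1/2 + 8/9 + 25/18 + 2
 = 43/9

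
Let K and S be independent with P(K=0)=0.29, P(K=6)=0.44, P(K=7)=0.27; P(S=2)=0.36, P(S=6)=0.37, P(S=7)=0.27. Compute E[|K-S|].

E[|K-S|] = Σ_k Σ_s |k-s| · P(K=k)P(S=s)
 = 2·0.1044 + 6·0.1073 + 7·0.0783 + 4·0.1584 + 0·0.1628 + 1·0.1188 + 5·0.0972 + 1·0.0999 + 0·0.0729
 = 0.2088 + 0.6438 + 0.5481 + 0.6336 + 0 + 0.1188 + 0.486 + 0.0999 + 0
 = 2.739

2.739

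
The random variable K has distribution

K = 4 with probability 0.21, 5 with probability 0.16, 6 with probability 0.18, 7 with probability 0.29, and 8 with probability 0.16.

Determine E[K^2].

E[K^2] = Σ k^2·P(K=k)
 = 16·0.21 + 25·0.16 + 36·0.18 + 49·0.29 + 64·0.16
 = 3.36 + 4 + 6.48 + 14.21 + 10.24
 = 38.29

38.29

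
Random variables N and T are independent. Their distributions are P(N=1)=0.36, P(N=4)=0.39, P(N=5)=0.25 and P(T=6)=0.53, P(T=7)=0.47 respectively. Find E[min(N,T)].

E[min(N,T)] = Σ_n Σ_t min(n,t) · P(N=n)P(T=t)
 = 1·0.1908 + 1·0.1692 + 4·0.2067 + 4·0.1833 + 5·0.1325 + 5·0.1175
 = 0.1908 + 0.1692 + 0.8268 + 0.7332 + 0.6625 + 0.5875
 = 3.17

3.17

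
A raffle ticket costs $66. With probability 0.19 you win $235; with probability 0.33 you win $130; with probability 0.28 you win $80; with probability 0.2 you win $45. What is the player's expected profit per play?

E[payout] = 235·0.19 + 130·0.33 + 80·0.28 + 45·0.2
 = 44.65 + 42.9 + 22.4 + 9
 = 118.95
Net = 118.95 - 66 = 52.95

52.95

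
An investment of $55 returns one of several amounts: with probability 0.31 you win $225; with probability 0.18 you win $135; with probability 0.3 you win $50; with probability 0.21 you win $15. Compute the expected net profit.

57.2

E[payout] = 225·0.31 + 135·0.18 + 50·0.3 + 15·0.21
 = 69.75 + 24.3 + 15 + 3.15
 = 112.2
Net = 112.2 - 55 = 57.2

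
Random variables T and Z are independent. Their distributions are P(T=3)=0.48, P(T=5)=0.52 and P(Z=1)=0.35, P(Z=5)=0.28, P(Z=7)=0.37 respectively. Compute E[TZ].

E[TZ] = Σ_t Σ_z tz · P(T=t)P(Z=z)
 = 3·0.168 + 15·0.1344 + 21·0.1776 + 5·0.182 + 25·0.1456 + 35·0.1924
 = 0.504 + 2.016 + 3.7296 + 0.91 + 3.64 + 6.734
 = 17.5336

17.5336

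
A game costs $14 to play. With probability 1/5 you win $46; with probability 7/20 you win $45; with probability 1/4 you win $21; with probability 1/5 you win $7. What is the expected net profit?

17.6

E[payout] = 46·1/5 + 45·7/20 + 21·1/4 + 7·1/5
 = 46/5 + 63/4 + 21/4 + 7/5
 = 158/5
Net = 158/5 - 14 = 88/5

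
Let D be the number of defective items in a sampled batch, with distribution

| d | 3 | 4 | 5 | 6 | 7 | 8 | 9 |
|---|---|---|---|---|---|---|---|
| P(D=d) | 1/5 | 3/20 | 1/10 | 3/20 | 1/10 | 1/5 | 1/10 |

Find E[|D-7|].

E[|D-7|] = Σ |d-7|·P(D=d)
 = 4·1/5 + 3·3/20 + 2·1/10 + 1·3/20 + 0·1/10 + 1·1/5 + 2·1/10
 = 4/5 + 9/20 + 1/5 + 3/20 + 0 + 1/5 + 1/5
 = 2

2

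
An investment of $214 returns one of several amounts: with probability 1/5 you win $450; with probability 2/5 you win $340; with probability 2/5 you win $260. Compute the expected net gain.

E[payout] = 450·1/5 + 340·2/5 + 260·2/5
 = 90 + 136 + 104
 = 330
Net = 330 - 214 = 116

116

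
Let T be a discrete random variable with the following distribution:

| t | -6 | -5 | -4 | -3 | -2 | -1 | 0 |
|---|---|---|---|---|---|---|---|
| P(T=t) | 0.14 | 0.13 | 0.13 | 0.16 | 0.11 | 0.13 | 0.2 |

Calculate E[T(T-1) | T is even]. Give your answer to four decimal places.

15.7586

P(T is even) = 0.14 + 0.13 + 0.11 + 0.2 = 0.58.
E[T(T-1) | T is even] = [42·0.14 + 20·0.13 + 6·0.11 + 0·0.2] / 0.58
 = 9.14 / 0.58
 = 457/29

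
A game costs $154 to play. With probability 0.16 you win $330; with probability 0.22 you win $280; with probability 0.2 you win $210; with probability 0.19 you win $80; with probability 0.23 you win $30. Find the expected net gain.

E[payout] = 330·0.16 + 280·0.22 + 210·0.2 + 80·0.19 + 30·0.23
 = 52.8 + 61.6 + 42 + 15.2 + 6.9
 = 178.5
Net = 178.5 - 154 = 24.5

24.5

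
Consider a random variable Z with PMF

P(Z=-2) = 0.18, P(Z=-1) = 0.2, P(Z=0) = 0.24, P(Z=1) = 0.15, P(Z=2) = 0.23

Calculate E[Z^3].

E[Z^3] = Σ z^3·P(Z=z)
 = (-8)·0.18 + (-1)·0.2 + 0·0.24 + 1·0.15 + 8·0.23
 = (-1.44) + (-0.2) + 0 + 0.15 + 1.84
 = 0.35

0.35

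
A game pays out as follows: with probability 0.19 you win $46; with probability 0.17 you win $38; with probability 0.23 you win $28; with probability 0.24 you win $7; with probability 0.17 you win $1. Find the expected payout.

23.49

E[payout] = 46·0.19 + 38·0.17 + 28·0.23 + 7·0.24 + 1·0.17
 = 8.74 + 6.46 + 6.44 + 1.68 + 0.17
 = 23.49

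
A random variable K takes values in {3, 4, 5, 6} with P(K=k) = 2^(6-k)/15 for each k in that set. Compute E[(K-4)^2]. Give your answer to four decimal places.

0.9333

E[(K-4)^2] = Σ (k-4)^2·P(K=k)
 = 1·8/15 + 0·4/15 + 1·2/15 + 4·1/15
 = 8/15 + 0 + 2/15 + 4/15
 = 14/15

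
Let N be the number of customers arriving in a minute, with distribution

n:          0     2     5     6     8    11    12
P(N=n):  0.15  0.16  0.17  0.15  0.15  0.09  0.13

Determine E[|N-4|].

3.66

E[|N-4|] = Σ |n-4|·P(N=n)
 = 4·0.15 + 2·0.16 + 1·0.17 + 2·0.15 + 4·0.15 + 7·0.09 + 8·0.13
 = 0.6 + 0.32 + 0.17 + 0.3 + 0.6 + 0.63 + 1.04
 = 3.66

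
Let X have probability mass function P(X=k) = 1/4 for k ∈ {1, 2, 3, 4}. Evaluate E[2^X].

E[2^X] = Σ 2^x·P(X=x)
 = 2·1/4 + 4·1/4 + 8·1/4 + 16·1/4
 = 1/2 + 1 + 2 + 4
 = 15/2

7.5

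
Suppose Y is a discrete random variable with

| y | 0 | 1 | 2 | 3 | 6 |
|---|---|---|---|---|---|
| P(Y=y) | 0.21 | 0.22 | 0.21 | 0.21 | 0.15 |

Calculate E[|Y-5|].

E[|Y-5|] = Σ |y-5|·P(Y=y)
 = 5·0.21 + 4·0.22 + 3·0.21 + 2·0.21 + 1·0.15
 = 1.05 + 0.88 + 0.63 + 0.42 + 0.15
 = 3.13

3.13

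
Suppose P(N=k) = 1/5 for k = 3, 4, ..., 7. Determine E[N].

E[N] = Σ n·P(N=n)
 = 3·1/5 + 4·1/5 + 5·1/5 + 6·1/5 + 7·1/5
 = 3/5 + 4/5 + 1 + 6/5 + 7/5
 = 5

5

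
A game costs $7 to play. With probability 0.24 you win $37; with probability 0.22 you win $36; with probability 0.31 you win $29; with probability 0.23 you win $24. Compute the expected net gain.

E[payout] = 37·0.24 + 36·0.22 + 29·0.31 + 24·0.23
 = 8.88 + 7.92 + 8.99 + 5.52
 = 31.31
Net = 31.31 - 7 = 24.31

24.31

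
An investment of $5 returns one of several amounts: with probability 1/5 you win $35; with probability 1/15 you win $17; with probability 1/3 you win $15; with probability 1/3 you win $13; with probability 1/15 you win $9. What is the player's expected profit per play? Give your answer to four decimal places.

13.0667

E[payout] = 35·1/5 + 17·1/15 + 15·1/3 + 13·1/3 + 9·1/15
 = 7 + 17/15 + 5 + 13/3 + 3/5
 = 271/15
Net = 271/15 - 5 = 196/15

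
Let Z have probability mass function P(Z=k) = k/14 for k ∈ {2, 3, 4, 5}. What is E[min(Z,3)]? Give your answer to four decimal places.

2.8571

E[min(Z,3)] = Σ min(z,3)·P(Z=z)
 = 2·1/7 + 3·3/14 + 3·2/7 + 3·5/14
 = 2/7 + 9/14 + 6/7 + 15/14
 = 20/7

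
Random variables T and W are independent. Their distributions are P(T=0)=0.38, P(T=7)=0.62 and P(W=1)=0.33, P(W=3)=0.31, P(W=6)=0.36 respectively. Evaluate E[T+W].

E[T+W] = Σ_t Σ_w (t+w) · P(T=t)P(W=w)
 = 1·0.1254 + 3·0.1178 + 6·0.1368 + 8·0.2046 + 10·0.1922 + 13·0.2232
 = 0.1254 + 0.3534 + 0.8208 + 1.6368 + 1.922 + 2.9016
 = 7.76

7.76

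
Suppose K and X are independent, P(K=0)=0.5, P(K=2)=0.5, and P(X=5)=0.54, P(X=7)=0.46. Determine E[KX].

E[KX] = Σ_k Σ_x kx · P(K=k)P(X=x)
 = 0·0.27 + 0·0.23 + 10·0.27 + 14·0.23
 = 0 + 0 + 2.7 + 3.22
 = 5.92

5.92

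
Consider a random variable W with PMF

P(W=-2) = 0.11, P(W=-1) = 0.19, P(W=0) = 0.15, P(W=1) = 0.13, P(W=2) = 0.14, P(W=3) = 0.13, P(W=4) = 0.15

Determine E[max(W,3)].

3.15

E[max(W,3)] = Σ max(w,3)·P(W=w)
 = 3·0.11 + 3·0.19 + 3·0.15 + 3·0.13 + 3·0.14 + 3·0.13 + 4·0.15
 = 0.33 + 0.57 + 0.45 + 0.39 + 0.42 + 0.39 + 0.6
 = 3.15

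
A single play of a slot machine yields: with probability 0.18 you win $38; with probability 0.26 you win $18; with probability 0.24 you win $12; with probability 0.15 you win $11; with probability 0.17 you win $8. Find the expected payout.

E[payout] = 38·0.18 + 18·0.26 + 12·0.24 + 11·0.15 + 8·0.17
 = 6.84 + 4.68 + 2.88 + 1.65 + 1.36
 = 17.41

17.41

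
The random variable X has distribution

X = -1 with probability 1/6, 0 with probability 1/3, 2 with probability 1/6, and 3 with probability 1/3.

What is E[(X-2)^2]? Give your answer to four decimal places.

3.1667

E[(X-2)^2] = Σ (x-2)^2·P(X=x)
 = 9·1/6 + 4·1/3 + 0·1/6 + 1·1/3
 = 3/2 + 4/3 + 0 + 1/3
 = 19/6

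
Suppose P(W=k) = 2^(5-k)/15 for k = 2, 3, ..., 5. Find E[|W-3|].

E[|W-3|] = Σ |w-3|·P(W=w)
 = 1·8/15 + 0·4/15 + 1·2/15 + 2·1/15
 = 8/15 + 0 + 2/15 + 2/15
 = 4/5

0.8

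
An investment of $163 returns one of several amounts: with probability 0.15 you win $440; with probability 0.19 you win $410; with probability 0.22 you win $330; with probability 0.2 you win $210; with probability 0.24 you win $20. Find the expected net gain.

E[payout] = 440·0.15 + 410·0.19 + 330·0.22 + 210·0.2 + 20·0.24
 = 66 + 77.9 + 72.6 + 42 + 4.8
 = 263.3
Net = 263.3 - 163 = 100.3

100.3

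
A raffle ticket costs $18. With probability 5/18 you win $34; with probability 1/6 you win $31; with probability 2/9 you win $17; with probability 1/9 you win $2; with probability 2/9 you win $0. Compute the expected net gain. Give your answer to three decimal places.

E[payout] = 34·5/18 + 31·1/6 + 17·2/9 + 2·1/9 + 0·2/9
 = 85/9 + 31/6 + 34/9 + 2/9 + 0
 = 335/18
Net = 335/18 - 18 = 11/18

0.611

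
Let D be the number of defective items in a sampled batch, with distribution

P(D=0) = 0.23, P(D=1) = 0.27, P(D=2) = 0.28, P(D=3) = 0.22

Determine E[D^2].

3.37

E[D^2] = Σ d^2·P(D=d)
 = 0·0.23 + 1·0.27 + 4·0.28 + 9·0.22
 = 0 + 0.27 + 1.12 + 1.98
 = 3.37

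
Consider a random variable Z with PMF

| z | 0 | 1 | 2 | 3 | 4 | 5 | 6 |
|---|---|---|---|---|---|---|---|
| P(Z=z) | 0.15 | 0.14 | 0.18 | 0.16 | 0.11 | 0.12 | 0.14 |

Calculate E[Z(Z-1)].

9.24

E[Z(Z-1)] = Σ z(z-1)·P(Z=z)
 = 0·0.15 + 0·0.14 + 2·0.18 + 6·0.16 + 12·0.11 + 20·0.12 + 30·0.14
 = 0 + 0 + 0.36 + 0.96 + 1.32 + 2.4 + 4.2
 = 9.24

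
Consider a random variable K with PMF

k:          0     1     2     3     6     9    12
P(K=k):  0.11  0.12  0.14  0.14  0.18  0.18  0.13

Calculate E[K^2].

41.72

E[K^2] = Σ k^2·P(K=k)
 = 0·0.11 + 1·0.12 + 4·0.14 + 9·0.14 + 36·0.18 + 81·0.18 + 144·0.13
 = 0 + 0.12 + 0.56 + 1.26 + 6.48 + 14.58 + 18.72
 = 41.72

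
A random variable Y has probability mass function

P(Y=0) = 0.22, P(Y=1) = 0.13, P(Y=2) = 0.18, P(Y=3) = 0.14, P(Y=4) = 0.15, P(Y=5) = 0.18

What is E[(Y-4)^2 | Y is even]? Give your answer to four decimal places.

P(Y is even) = 0.22 + 0.18 + 0.15 = 0.55.
E[(Y-4)^2 | Y is even] = [16·0.22 + 4·0.18 + 0·0.15] / 0.55
 = 4.24 / 0.55
 = 424/55

7.7091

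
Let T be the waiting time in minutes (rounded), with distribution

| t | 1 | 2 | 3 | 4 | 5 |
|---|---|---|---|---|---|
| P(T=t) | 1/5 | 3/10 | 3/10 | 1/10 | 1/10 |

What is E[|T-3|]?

1

E[|T-3|] = Σ |t-3|·P(T=t)
 = 2·1/5 + 1·3/10 + 0·3/10 + 1·1/10 + 2·1/10
 = 2/5 + 3/10 + 0 + 1/10 + 1/5
 = 1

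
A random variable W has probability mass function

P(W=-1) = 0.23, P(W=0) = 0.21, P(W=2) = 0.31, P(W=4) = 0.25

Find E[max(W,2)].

E[max(W,2)] = Σ max(w,2)·P(W=w)
 = 2·0.23 + 2·0.21 + 2·0.31 + 4·0.25
 = 0.46 + 0.42 + 0.62 + 1
 = 2.5

2.5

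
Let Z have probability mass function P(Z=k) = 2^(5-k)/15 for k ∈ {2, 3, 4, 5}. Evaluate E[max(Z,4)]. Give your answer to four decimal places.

4.0667

E[max(Z,4)] = Σ max(z,4)·P(Z=z)
 = 4·8/15 + 4·4/15 + 4·2/15 + 5·1/15
 = 32/15 + 16/15 + 8/15 + 1/3
 = 61/15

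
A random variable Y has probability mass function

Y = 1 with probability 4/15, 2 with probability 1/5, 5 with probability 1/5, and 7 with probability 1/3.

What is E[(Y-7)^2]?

15.4

E[(Y-7)^2] = Σ (y-7)^2·P(Y=y)
 = 36·4/15 + 25·1/5 + 4·1/5 + 0·1/3
 = 48/5 + 5 + 4/5 + 0
 = 77/5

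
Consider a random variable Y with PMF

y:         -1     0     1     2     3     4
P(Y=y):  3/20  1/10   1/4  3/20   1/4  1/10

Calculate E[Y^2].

E[Y^2] = Σ y^2·P(Y=y)
 = 1·3/20 + 0·1/10 + 1·1/4 + 4·3/20 + 9·1/4 + 16·1/10
 = 3/20 + 0 + 1/4 + 3/5 + 9/4 + 8/5
 = 97/20

4.85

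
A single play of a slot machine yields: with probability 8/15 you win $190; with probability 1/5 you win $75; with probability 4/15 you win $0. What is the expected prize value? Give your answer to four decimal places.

116.3333

E[payout] = 190·8/15 + 75·1/5 + 0·4/15
 = 304/3 + 15 + 0
 = 349/3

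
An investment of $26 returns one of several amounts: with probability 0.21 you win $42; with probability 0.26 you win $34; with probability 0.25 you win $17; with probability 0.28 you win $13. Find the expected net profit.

-0.45

E[payout] = 42·0.21 + 34·0.26 + 17·0.25 + 13·0.28
 = 8.82 + 8.84 + 4.25 + 3.64
 = 25.55
Net = 25.55 - 26 = -0.45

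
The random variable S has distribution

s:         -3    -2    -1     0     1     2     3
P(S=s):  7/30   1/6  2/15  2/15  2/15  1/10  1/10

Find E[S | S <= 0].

-1.75

P(S <= 0) = 7/30 + 1/6 + 2/15 + 2/15 = 2/3.
E[S | S <= 0] = [(-3)·7/30 + (-2)·1/6 + (-1)·2/15 + 0·2/15] / (2/3)
 = -7/6 / (2/3)
 = -7/4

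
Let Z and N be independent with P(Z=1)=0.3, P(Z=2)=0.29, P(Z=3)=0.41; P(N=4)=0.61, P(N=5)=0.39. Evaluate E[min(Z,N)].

2.11

E[min(Z,N)] = Σ_z Σ_n min(z,n) · P(Z=z)P(N=n)
 = 1·0.183 + 1·0.117 + 2·0.1769 + 2·0.1131 + 3·0.2501 + 3·0.1599
 = 0.183 + 0.117 + 0.3538 + 0.2262 + 0.7503 + 0.4797
 = 2.11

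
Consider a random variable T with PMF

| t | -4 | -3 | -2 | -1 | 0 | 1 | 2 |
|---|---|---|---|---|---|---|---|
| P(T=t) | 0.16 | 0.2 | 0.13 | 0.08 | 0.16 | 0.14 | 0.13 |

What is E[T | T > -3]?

P(T > -3) = 0.13 + 0.08 + 0.16 + 0.14 + 0.13 = 0.64.
E[T | T > -3] = [(-2)·0.13 + (-1)·0.08 + 0·0.16 + 1·0.14 + 2·0.13] / 0.64
 = 0.06 / 0.64
 = 3/32

0.09375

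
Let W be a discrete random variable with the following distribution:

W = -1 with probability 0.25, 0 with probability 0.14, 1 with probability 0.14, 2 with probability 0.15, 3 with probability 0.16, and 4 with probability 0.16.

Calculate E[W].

E[W] = Σ w·P(W=w)
 = (-1)·0.25 + 0·0.14 + 1·0.14 + 2·0.15 + 3·0.16 + 4·0.16
 = (-0.25) + 0 + 0.14 + 0.3 + 0.48 + 0.64
 = 1.31

1.31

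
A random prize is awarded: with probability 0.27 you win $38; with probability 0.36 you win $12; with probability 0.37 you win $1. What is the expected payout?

14.95

E[payout] = 38·0.27 + 12·0.36 + 1·0.37
 = 10.26 + 4.32 + 0.37
 = 14.95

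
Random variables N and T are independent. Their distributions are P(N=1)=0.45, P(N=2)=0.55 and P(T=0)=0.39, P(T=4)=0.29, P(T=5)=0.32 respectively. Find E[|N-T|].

2.419

E[|N-T|] = Σ_n Σ_t |n-t| · P(N=n)P(T=t)
 = 1·0.1755 + 3·0.1305 + 4·0.144 + 2·0.2145 + 2·0.1595 + 3·0.176
 = 0.1755 + 0.3915 + 0.576 + 0.429 + 0.319 + 0.528
 = 2.419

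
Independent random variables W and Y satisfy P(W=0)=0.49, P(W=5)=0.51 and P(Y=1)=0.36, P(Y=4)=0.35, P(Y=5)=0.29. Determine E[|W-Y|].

2.4858

E[|W-Y|] = Σ_w Σ_y |w-y| · P(W=w)P(Y=y)
 = 1·0.1764 + 4·0.1715 + 5·0.1421 + 4·0.1836 + 1·0.1785 + 0·0.1479
 = 0.1764 + 0.686 + 0.7105 + 0.7344 + 0.1785 + 0
 = 2.4858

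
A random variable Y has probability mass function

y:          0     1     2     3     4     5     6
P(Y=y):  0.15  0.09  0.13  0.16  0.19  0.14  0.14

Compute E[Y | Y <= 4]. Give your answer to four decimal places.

P(Y <= 4) = 0.15 + 0.09 + 0.13 + 0.16 + 0.19 = 0.72.
E[Y | Y <= 4] = [0·0.15 + 1·0.09 + 2·0.13 + 3·0.16 + 4·0.19] / 0.72
 = 1.59 / 0.72
 = 53/24

2.2083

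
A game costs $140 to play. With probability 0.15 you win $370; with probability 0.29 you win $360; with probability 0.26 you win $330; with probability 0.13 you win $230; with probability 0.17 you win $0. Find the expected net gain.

E[payout] = 370·0.15 + 360·0.29 + 330·0.26 + 230·0.13 + 0·0.17
 = 55.5 + 104.4 + 85.8 + 29.9 + 0
 = 275.6
Net = 275.6 - 140 = 135.6

135.6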